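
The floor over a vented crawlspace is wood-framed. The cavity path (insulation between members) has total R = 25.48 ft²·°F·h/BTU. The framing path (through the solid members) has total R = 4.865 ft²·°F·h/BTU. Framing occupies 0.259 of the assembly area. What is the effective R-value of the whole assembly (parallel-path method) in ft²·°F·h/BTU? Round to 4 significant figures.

12.15 ft²·°F·h/BTU

U_eff = 0.741/25.48 + 0.259/4.865 = 0.029082 + 0.053237 = 0.082319
R_eff = 1/U_eff = 12.148 ft²·°F·h/BTU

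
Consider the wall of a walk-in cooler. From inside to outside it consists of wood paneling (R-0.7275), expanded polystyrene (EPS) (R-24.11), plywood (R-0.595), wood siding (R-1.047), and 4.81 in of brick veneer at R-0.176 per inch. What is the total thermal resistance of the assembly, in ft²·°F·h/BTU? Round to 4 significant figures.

27.33 ft²·°F·h/BTU

4.81 × 0.176 = 0.84656
R_total = 0.7275 + 24.11 + 0.595 + 1.047 + 0.84656 = 27.326 ft²·°F·h/BTU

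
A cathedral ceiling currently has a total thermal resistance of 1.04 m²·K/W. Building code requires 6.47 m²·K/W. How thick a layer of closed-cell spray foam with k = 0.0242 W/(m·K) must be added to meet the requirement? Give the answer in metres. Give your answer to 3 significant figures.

0.131 m

ΔR = 6.47 − 1.04 = 5.43 m²·K/W
L = ΔR × k = 5.43 × 0.0242 = 0.1314 m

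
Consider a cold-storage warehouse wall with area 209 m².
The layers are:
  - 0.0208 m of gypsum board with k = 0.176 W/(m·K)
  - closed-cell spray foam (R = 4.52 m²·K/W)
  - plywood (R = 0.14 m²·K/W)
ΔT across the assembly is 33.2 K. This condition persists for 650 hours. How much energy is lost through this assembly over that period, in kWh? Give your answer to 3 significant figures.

944 kWh

0.0208/0.176 = 0.1182
R_total = 0.1182 + 4.52 + 0.14 = 4.778 m²·K/W
Q = 209 × 33.2 / 4.778 = 1452 W
E = 1452 W × 650 h / 1000 = 943.9 kWh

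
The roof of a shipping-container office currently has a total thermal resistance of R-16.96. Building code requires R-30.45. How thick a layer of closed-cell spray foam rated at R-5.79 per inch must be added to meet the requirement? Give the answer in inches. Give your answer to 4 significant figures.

2.330 in

ΔR = 30.45 − 16.96 = 13.49 ft²·°F·h/BTU
L = ΔR / (R/in) = 13.49/5.79 = 2.3299 in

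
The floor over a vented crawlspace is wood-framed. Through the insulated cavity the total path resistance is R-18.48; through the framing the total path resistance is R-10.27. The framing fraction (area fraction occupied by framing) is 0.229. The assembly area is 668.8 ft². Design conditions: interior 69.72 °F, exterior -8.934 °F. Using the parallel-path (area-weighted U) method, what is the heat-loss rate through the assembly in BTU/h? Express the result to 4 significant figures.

3368 BTU/h

U_eff = 0.771/18.48 + 0.229/10.27 = 0.041721 + 0.022298 = 0.064019
R_eff = 1/U_eff = 15.62 ft²·°F·h/BTU
Q = 668.8 × (69.72 − (-8.934)) / 15.62 = 3367.6 BTU/h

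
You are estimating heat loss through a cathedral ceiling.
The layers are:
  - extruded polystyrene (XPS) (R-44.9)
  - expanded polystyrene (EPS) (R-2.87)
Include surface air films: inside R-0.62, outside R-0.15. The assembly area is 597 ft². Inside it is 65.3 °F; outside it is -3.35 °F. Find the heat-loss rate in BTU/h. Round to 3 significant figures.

R_total = 0.62 + 44.9 + 2.87 + 0.15 = 48.54 ft²·°F·h/BTU
Q = A·ΔT/R = 597 × (65.3 − (-3.35)) / 48.54 = 844.3 BTU/h

844 BTU/h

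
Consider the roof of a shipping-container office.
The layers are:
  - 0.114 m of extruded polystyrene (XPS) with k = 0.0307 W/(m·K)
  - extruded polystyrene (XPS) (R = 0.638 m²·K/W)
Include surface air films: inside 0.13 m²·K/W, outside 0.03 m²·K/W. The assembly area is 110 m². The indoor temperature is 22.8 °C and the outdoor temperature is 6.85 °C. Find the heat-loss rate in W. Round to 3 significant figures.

0.114/0.0307 = 3.713
R_total = 0.13 + 3.713 + 0.638 + 0.03 = 4.511 m²·K/W
Q = A·ΔT/R = 110 × (22.8 − 6.85) / 4.511 = 388.9 W

389 W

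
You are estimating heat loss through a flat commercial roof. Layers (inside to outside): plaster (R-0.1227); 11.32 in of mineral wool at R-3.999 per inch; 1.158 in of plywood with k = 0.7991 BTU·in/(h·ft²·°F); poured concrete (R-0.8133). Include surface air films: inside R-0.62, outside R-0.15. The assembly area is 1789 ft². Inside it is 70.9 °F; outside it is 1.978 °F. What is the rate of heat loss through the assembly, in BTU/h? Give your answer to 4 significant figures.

2546 BTU/h

11.32 × 3.999 = 45.269
1.158/0.7991 = 1.4491
R_total = 0.62 + 0.1227 + 45.269 + 1.4491 + 0.8133 + 0.15 = 48.424 ft²·°F·h/BTU
Q = A·ΔT/R = 1789 × (70.9 − 1.978) / 48.424 = 2546.3 BTU/h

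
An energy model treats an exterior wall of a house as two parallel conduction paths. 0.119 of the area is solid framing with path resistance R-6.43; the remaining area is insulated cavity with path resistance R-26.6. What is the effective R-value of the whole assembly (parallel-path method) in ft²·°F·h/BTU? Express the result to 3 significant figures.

19.4 ft²·°F·h/BTU

U_eff = 0.881/26.6 + 0.119/6.43 = 0.03312 + 0.01851 = 0.05163
R_eff = 1/U_eff = 19.37 ft²·°F·h/BTU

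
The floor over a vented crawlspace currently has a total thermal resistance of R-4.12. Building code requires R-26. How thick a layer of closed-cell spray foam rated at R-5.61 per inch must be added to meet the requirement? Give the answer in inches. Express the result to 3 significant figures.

ΔR = 26 − 4.12 = 21.88 ft²·°F·h/BTU
L = ΔR / (R/in) = 21.88/5.61 = 3.9 in

3.90 in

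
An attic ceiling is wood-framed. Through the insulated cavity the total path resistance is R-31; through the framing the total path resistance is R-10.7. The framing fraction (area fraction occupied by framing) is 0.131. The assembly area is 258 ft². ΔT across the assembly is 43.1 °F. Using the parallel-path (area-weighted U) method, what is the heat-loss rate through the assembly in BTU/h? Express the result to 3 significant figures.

U_eff = 0.869/31 + 0.131/10.7 = 0.02803 + 0.01224 = 0.04028
R_eff = 1/U_eff = 24.83 ft²·°F·h/BTU
Q = 258 × 43.1 / 24.83 = 447.9 BTU/h

448 BTU/h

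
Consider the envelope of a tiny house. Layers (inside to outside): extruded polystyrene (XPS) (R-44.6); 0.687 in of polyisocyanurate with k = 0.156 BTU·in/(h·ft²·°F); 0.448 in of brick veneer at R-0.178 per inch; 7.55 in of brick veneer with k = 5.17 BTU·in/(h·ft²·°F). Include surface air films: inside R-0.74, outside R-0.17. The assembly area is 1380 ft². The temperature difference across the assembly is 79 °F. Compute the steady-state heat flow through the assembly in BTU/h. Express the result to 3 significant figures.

0.687/0.156 = 4.404
0.448 × 0.178 = 0.07974
7.55/5.17 = 1.46
R_total = 0.74 + 44.6 + 4.404 + 0.07974 + 1.46 + 0.17 = 51.45 ft²·°F·h/BTU
Q = A·ΔT/R = 1380 × 79 / 51.45 = 2119 BTU/h

2120 BTU/h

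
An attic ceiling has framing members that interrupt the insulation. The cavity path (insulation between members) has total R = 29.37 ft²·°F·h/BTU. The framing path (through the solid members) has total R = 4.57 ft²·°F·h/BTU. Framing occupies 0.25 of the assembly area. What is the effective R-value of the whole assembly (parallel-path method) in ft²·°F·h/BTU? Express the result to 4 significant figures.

U_eff = 0.75/29.37 + 0.25/4.57 = 0.025536 + 0.054705 = 0.080241
R_eff = 1/U_eff = 12.462 ft²·°F·h/BTU

12.46 ft²·°F·h/BTU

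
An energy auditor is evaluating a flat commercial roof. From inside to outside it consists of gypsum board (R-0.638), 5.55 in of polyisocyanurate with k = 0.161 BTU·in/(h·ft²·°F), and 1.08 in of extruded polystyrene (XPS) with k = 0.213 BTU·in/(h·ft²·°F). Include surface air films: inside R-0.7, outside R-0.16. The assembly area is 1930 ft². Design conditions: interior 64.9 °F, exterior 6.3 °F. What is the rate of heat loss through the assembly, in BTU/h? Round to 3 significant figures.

2760 BTU/h

5.55/0.161 = 34.47
1.08/0.213 = 5.07
R_total = 0.7 + 0.638 + 34.47 + 5.07 + 0.16 = 41.04 ft²·°F·h/BTU
Q = A·ΔT/R = 1930 × (64.9 − 6.3) / 41.04 = 2756 BTU/h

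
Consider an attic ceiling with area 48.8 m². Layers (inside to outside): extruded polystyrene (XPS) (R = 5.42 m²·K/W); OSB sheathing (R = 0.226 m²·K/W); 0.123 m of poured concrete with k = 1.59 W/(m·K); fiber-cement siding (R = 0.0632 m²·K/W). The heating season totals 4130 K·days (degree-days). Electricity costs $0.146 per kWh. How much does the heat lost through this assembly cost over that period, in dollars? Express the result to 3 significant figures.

0.123/1.59 = 0.07736
R_total = 5.42 + 0.226 + 0.07736 + 0.0632 = 5.787 m²·K/W
E = A × HDD × 24 / R / 1000 = 48.8 × 4130 × 24 / 5.787 / 1000 = 835.9 kWh
Cost = 835.9 × 0.146 = $122

122 dollars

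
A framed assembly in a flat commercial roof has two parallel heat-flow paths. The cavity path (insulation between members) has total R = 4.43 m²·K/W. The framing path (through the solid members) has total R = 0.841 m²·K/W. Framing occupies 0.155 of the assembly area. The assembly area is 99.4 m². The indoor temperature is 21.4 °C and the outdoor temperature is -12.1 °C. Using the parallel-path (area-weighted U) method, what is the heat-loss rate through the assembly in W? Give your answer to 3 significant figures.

1250 W

U_eff = 0.845/4.43 + 0.155/0.841 = 0.1907 + 0.1843 = 0.375
R_eff = 1/U_eff = 2.666 m²·K/W
Q = 99.4 × (21.4 − (-12.1)) / 2.666 = 1249 W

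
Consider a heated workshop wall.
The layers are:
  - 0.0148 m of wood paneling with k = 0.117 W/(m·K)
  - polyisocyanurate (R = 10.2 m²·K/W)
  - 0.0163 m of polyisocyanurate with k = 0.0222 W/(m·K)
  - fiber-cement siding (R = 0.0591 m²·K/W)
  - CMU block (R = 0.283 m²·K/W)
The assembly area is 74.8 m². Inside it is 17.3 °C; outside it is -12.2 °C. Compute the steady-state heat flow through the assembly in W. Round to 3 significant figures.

0.0148/0.117 = 0.1265
0.0163/0.0222 = 0.7342
R_total = 0.1265 + 10.2 + 0.7342 + 0.0591 + 0.283 = 11.4 m²·K/W
Q = A·ΔT/R = 74.8 × (17.3 − (-12.2)) / 11.4 = 193.5 W

194 W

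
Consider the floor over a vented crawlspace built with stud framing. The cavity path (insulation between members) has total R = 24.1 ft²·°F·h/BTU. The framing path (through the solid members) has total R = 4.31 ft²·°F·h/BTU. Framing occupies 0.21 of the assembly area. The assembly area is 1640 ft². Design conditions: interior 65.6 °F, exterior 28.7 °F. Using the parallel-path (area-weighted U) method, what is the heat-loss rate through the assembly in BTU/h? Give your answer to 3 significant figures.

4930 BTU/h

U_eff = 0.79/24.1 + 0.21/4.31 = 0.03278 + 0.04872 = 0.0815
R_eff = 1/U_eff = 12.27 ft²·°F·h/BTU
Q = 1640 × (65.6 − 28.7) / 12.27 = 4932 BTU/h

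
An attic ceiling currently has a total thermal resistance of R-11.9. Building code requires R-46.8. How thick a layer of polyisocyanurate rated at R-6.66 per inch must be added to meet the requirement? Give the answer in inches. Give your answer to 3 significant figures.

ΔR = 46.8 − 11.9 = 34.9 ft²·°F·h/BTU
L = ΔR / (R/in) = 34.9/6.66 = 5.24 in

5.24 in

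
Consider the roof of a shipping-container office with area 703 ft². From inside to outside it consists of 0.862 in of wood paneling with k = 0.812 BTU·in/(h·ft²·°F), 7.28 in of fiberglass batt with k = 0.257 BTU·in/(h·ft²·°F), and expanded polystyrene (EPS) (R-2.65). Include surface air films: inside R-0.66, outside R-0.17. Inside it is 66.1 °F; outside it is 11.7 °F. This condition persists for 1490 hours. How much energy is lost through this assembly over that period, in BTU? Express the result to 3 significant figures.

0.862/0.812 = 1.062
7.28/0.257 = 28.33
R_total = 0.66 + 1.062 + 28.33 + 2.65 + 0.17 = 32.87 ft²·°F·h/BTU
Q = 703 × (66.1 − 11.7) / 32.87 = 1164 BTU/h
E = 1164 × 1490 = 1734000 BTU

1730000 BTU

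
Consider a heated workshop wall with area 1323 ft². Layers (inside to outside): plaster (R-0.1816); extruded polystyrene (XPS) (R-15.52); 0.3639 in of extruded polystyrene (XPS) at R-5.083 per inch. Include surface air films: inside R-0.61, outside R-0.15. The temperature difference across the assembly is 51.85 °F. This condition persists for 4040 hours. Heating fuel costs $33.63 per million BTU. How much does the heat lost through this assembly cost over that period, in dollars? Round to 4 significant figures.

509.0 dollars

0.3639 × 5.083 = 1.8497
R_total = 0.61 + 0.1816 + 15.52 + 1.8497 + 0.15 = 18.311 ft²·°F·h/BTU
Q = 1323 × 51.85 / 18.311 = 3746.2 BTU/h
E = 3746.2 × 4040 = 15135000 BTU
Cost = 15135000/10⁶ × 33.63 = $508.98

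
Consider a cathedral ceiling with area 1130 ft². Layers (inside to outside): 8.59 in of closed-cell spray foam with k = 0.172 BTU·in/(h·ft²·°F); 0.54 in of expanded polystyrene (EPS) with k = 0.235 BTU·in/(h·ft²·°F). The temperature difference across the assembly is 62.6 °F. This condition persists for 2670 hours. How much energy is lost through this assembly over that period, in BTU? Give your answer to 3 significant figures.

8.59/0.172 = 49.94
0.54/0.235 = 2.298
R_total = 49.94 + 2.298 = 52.24 ft²·°F·h/BTU
Q = 1130 × 62.6 / 52.24 = 1354 BTU/h
E = 1354 × 2670 = 3615000 BTU

3620000 BTU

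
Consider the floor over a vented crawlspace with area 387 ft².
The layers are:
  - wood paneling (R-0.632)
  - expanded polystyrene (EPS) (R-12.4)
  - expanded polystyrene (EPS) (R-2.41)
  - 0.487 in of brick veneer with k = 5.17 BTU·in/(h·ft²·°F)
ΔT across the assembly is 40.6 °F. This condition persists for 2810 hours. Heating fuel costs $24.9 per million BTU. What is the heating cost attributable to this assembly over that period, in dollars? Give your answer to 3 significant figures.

70.8 dollars

0.487/5.17 = 0.0942
R_total = 0.632 + 12.4 + 2.41 + 0.0942 = 15.54 ft²·°F·h/BTU
Q = 387 × 40.6 / 15.54 = 1011 BTU/h
E = 1011 × 2810 = 2842000 BTU
Cost = 2842000/10⁶ × 24.9 = $70.76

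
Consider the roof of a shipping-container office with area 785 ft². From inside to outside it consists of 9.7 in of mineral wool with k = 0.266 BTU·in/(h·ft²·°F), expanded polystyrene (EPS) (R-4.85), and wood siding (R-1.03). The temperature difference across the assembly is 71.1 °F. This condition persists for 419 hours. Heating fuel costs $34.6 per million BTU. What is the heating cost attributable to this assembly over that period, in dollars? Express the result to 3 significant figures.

9.7/0.266 = 36.47
R_total = 36.47 + 4.85 + 1.03 = 42.35 ft²·°F·h/BTU
Q = 785 × 71.1 / 42.35 = 1318 BTU/h
E = 1318 × 419 = 552300 BTU
Cost = 552300/10⁶ × 34.6 = $19.11

19.1 dollars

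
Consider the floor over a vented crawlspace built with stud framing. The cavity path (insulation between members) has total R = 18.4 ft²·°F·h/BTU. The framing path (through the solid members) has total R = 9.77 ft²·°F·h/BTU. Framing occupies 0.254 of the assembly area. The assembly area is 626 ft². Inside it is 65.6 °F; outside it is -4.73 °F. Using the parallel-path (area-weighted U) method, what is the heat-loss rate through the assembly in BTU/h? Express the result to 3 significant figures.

2930 BTU/h

U_eff = 0.746/18.4 + 0.254/9.77 = 0.04054 + 0.026 = 0.06654
R_eff = 1/U_eff = 15.03 ft²·°F·h/BTU
Q = 626 × (65.6 − (-4.73)) / 15.03 = 2930 BTU/h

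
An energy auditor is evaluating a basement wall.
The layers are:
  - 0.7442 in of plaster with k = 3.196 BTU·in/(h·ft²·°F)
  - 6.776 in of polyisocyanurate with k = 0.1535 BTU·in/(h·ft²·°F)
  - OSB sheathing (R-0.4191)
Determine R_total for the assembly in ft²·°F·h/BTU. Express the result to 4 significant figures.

44.80 ft²·°F·h/BTU

0.7442/3.196 = 0.23285
6.776/0.1535 = 44.143
R_total = 0.23285 + 44.143 + 0.4191 = 44.795 ft²·°F·h/BTU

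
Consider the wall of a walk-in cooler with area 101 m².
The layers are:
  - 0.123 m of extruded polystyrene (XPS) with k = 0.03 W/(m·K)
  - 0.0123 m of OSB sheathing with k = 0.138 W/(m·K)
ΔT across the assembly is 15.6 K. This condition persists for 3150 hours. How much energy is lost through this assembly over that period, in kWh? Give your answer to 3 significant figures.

1180 kWh

0.123/0.03 = 4.1
0.0123/0.138 = 0.08913
R_total = 4.1 + 0.08913 = 4.189 m²·K/W
Q = 101 × 15.6 / 4.189 = 376.1 W
E = 376.1 W × 3150 h / 1000 = 1185 kWh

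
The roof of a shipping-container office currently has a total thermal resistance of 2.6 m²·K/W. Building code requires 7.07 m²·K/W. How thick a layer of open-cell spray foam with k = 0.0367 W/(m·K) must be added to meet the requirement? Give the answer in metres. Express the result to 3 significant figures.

0.164 m

ΔR = 7.07 − 2.6 = 4.47 m²·K/W
L = ΔR × k = 4.47 × 0.0367 = 0.164 m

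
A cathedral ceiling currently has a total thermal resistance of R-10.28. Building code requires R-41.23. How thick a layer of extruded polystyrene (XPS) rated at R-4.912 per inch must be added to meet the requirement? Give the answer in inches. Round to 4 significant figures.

6.301 in

ΔR = 41.23 − 10.28 = 30.95 ft²·°F·h/BTU
L = ΔR / (R/in) = 30.95/4.912 = 6.3009 in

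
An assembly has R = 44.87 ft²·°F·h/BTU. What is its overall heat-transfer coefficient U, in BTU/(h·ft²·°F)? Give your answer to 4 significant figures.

U = 1/R = 1/44.87 = 0.022287

0.02229 BTU/(h·ft²·°F)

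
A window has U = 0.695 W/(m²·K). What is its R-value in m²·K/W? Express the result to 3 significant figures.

R = 1/U = 1/0.695 = 1.439

1.44 m²·K/W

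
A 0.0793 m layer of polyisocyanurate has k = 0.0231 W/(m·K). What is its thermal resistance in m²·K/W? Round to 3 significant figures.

3.43 m²·K/W

R = L/k = 0.0793/0.0231 = 3.433 m²·K/W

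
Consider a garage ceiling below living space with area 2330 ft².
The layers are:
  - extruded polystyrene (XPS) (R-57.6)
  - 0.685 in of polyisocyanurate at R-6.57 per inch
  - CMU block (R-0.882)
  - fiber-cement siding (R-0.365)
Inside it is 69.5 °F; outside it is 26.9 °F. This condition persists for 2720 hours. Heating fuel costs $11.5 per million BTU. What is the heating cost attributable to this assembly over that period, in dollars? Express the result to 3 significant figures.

0.685 × 6.57 = 4.5
R_total = 57.6 + 4.5 + 0.882 + 0.365 = 63.35 ft²·°F·h/BTU
Q = 2330 × (69.5 − 26.9) / 63.35 = 1567 BTU/h
E = 1567 × 2720 = 4262000 BTU
Cost = 4262000/10⁶ × 11.5 = $49.01

49.0 dollars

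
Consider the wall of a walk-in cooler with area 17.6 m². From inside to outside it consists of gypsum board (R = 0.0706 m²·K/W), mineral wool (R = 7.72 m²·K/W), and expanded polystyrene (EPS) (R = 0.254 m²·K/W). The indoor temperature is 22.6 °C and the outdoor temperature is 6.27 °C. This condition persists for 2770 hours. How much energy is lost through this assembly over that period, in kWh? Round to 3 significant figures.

R_total = 0.0706 + 7.72 + 0.254 = 8.045 m²·K/W
Q = 17.6 × (22.6 − 6.27) / 8.045 = 35.73 W
E = 35.73 W × 2770 h / 1000 = 98.96 kWh

99.0 kWh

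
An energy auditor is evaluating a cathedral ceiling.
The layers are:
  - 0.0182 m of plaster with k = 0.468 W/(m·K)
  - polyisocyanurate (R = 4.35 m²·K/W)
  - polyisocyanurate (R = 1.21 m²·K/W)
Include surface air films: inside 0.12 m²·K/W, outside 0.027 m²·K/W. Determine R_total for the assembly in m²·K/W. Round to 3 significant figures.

0.0182/0.468 = 0.03889
R_total = 0.12 + 0.03889 + 4.35 + 1.21 + 0.027 = 5.746 m²·K/W

5.75 m²·K/W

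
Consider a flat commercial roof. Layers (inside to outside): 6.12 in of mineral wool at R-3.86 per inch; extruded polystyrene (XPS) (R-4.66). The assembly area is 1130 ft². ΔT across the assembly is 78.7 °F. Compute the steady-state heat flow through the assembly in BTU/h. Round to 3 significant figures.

6.12 × 3.86 = 23.62
R_total = 23.62 + 4.66 = 28.28 ft²·°F·h/BTU
Q = A·ΔT/R = 1130 × 78.7 / 28.28 = 3144 BTU/h

3140 BTU/h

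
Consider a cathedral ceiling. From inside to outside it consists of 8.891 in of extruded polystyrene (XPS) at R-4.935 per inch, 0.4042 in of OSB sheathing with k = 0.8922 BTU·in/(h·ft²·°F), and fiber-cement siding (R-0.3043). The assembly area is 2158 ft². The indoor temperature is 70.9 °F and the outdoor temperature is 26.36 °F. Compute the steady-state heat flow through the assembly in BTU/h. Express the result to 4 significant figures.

2153 BTU/h

8.891 × 4.935 = 43.877
0.4042/0.8922 = 0.45304
R_total = 43.877 + 0.45304 + 0.3043 = 44.634 ft²·°F·h/BTU
Q = A·ΔT/R = 2158 × (70.9 − 26.36) / 44.634 = 2153.4 BTU/h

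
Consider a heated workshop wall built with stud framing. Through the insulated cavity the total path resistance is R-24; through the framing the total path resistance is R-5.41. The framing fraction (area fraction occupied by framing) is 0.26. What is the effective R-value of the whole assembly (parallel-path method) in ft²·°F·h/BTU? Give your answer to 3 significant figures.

U_eff = 0.74/24 + 0.26/5.41 = 0.03083 + 0.04806 = 0.07889
R_eff = 1/U_eff = 12.68 ft²·°F·h/BTU

12.7 ft²·°F·h/BTU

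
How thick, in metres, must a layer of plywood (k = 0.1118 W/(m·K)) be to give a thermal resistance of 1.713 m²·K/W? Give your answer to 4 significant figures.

L = R·k = 1.713 × 0.1118 = 0.19151 m

0.1915 m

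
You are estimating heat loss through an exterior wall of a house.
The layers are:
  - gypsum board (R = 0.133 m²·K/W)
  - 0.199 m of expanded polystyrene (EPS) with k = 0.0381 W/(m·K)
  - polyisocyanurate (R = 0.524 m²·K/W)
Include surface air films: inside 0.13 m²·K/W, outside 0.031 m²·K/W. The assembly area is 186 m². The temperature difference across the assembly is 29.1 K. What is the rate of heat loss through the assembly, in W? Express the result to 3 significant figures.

896 W

0.199/0.0381 = 5.223
R_total = 0.13 + 0.133 + 5.223 + 0.524 + 0.031 = 6.041 m²·K/W
Q = A·ΔT/R = 186 × 29.1 / 6.041 = 896 W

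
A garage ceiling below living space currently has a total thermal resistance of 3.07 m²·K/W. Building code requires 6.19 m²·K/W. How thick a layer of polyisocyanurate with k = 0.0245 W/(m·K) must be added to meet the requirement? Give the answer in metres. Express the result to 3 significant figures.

ΔR = 6.19 − 3.07 = 3.12 m²·K/W
L = ΔR × k = 3.12 × 0.0245 = 0.07644 m

0.0764 m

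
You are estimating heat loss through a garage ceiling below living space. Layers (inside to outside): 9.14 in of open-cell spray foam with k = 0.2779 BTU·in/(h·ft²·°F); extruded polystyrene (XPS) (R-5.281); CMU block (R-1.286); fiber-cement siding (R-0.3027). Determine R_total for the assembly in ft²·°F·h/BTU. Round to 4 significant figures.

9.14/0.2779 = 32.89
R_total = 32.89 + 5.281 + 1.286 + 0.3027 = 39.759 ft²·°F·h/BTU

39.76 ft²·°F·h/BTU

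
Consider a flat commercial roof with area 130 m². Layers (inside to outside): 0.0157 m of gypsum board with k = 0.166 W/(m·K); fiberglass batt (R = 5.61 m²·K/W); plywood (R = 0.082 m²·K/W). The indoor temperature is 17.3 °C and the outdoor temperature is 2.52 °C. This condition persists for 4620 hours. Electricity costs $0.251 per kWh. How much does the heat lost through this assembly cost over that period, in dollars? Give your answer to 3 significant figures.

385 dollars

0.0157/0.166 = 0.09458
R_total = 0.09458 + 5.61 + 0.082 = 5.787 m²·K/W
Q = 130 × (17.3 − 2.52) / 5.787 = 332 W
E = 332 W × 4620 h / 1000 = 1534 kWh
Cost = 1534 × 0.251 = $385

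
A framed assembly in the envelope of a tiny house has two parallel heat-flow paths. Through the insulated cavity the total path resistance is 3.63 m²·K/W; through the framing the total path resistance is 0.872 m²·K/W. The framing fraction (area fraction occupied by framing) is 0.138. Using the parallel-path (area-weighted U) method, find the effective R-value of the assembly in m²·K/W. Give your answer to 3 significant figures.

U_eff = 0.862/3.63 + 0.138/0.872 = 0.2375 + 0.1583 = 0.3957
R_eff = 1/U_eff = 2.527 m²·K/W

2.53 m²·K/W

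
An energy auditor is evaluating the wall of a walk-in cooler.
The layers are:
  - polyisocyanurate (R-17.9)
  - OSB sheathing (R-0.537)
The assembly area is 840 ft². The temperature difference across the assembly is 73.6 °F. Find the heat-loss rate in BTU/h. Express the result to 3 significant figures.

3350 BTU/h

R_total = 17.9 + 0.537 = 18.44 ft²·°F·h/BTU
Q = A·ΔT/R = 840 × 73.6 / 18.44 = 3353 BTU/h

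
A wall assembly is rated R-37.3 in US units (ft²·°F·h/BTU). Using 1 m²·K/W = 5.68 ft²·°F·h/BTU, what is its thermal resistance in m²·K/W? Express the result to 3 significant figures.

6.57 m²·K/W

R_SI = 37.3/5.68 = 6.567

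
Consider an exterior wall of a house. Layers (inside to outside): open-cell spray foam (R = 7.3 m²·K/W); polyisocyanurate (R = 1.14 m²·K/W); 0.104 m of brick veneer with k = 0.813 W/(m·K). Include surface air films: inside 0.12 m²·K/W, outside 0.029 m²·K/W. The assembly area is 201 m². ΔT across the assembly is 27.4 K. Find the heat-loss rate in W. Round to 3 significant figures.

632 W

0.104/0.813 = 0.1279
R_total = 0.12 + 7.3 + 1.14 + 0.1279 + 0.029 = 8.717 m²·K/W
Q = A·ΔT/R = 201 × 27.4 / 8.717 = 631.8 W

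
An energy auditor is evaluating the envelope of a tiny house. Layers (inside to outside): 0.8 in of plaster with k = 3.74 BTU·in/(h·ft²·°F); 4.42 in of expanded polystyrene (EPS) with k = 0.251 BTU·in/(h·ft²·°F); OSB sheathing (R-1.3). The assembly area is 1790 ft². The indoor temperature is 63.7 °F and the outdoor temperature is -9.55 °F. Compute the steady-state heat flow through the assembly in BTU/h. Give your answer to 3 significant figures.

0.8/3.74 = 0.2139
4.42/0.251 = 17.61
R_total = 0.2139 + 17.61 + 1.3 = 19.12 ft²·°F·h/BTU
Q = A·ΔT/R = 1790 × (63.7 − (-9.55)) / 19.12 = 6856 BTU/h

6860 BTU/h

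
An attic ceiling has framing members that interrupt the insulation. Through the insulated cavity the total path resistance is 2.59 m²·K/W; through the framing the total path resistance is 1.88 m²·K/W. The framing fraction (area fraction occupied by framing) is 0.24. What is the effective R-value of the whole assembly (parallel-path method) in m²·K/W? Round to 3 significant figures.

U_eff = 0.76/2.59 + 0.24/1.88 = 0.2934 + 0.1277 = 0.4211
R_eff = 1/U_eff = 2.375 m²·K/W

2.37 m²·K/W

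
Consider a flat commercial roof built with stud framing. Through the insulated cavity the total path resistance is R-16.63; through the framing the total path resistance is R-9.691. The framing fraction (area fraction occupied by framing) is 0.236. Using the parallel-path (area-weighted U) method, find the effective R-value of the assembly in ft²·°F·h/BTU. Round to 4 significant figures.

U_eff = 0.764/16.63 + 0.236/9.691 = 0.045941 + 0.024352 = 0.070294
R_eff = 1/U_eff = 14.226 ft²·°F·h/BTU

14.23 ft²·°F·h/BTU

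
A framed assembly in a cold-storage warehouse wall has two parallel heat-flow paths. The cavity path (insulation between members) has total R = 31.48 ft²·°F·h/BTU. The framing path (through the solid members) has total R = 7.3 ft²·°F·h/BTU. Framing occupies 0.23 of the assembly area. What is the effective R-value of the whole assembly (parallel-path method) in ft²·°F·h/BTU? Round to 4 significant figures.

17.87 ft²·°F·h/BTU

U_eff = 0.77/31.48 + 0.23/7.3 = 0.02446 + 0.031507 = 0.055967
R_eff = 1/U_eff = 17.868 ft²·°F·h/BTU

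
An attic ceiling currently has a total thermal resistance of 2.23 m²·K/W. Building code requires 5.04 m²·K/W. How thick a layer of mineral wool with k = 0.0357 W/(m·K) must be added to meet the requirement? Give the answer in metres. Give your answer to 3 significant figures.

0.100 m

ΔR = 5.04 − 2.23 = 2.81 m²·K/W
L = ΔR × k = 2.81 × 0.0357 = 0.1003 m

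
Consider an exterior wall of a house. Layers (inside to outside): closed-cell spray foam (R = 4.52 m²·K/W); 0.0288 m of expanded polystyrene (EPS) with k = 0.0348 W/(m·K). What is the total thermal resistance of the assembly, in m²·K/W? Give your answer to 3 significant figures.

5.35 m²·K/W

0.0288/0.0348 = 0.8276
R_total = 4.52 + 0.8276 = 5.348 m²·K/W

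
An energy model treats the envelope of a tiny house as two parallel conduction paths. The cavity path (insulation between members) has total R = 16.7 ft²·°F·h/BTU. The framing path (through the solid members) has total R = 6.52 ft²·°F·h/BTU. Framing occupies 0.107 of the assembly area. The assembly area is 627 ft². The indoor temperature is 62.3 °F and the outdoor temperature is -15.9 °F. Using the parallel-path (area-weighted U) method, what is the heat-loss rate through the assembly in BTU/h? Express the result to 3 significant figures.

3430 BTU/h

U_eff = 0.893/16.7 + 0.107/6.52 = 0.05347 + 0.01641 = 0.06988
R_eff = 1/U_eff = 14.31 ft²·°F·h/BTU
Q = 627 × (62.3 − (-15.9)) / 14.31 = 3427 BTU/h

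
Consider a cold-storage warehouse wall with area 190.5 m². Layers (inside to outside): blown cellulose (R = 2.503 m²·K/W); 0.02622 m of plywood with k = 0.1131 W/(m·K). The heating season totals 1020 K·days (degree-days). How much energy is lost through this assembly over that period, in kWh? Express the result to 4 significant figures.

0.02622/0.1131 = 0.23183
R_total = 2.503 + 0.23183 = 2.7348 m²·K/W
E = A × HDD × 24 / R / 1000 = 190.5 × 1020 × 24 / 2.7348 / 1000 = 1705.2 kWh

1705 kWh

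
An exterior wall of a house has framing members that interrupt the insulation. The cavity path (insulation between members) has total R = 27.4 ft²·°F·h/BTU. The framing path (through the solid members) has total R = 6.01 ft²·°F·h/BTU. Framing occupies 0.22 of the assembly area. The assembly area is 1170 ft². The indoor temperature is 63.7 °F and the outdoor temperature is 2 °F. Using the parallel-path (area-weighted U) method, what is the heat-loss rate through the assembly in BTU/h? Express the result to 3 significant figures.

4700 BTU/h

U_eff = 0.78/27.4 + 0.22/6.01 = 0.02847 + 0.03661 = 0.06507
R_eff = 1/U_eff = 15.37 ft²·°F·h/BTU
Q = 1170 × (63.7 − 2) / 15.37 = 4698 BTU/h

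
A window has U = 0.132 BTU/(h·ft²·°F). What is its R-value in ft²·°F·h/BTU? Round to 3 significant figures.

7.58 ft²·°F·h/BTU

R = 1/U = 1/0.132 = 7.576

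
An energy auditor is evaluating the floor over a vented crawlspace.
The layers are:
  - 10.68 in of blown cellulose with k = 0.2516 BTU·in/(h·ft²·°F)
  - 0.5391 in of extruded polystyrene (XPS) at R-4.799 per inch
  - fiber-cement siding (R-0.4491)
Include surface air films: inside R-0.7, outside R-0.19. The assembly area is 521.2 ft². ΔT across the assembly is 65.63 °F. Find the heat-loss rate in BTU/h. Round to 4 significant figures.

737.6 BTU/h

10.68/0.2516 = 42.448
0.5391 × 4.799 = 2.5871
R_total = 0.7 + 42.448 + 2.5871 + 0.4491 + 0.19 = 46.375 ft²·°F·h/BTU
Q = A·ΔT/R = 521.2 × 65.63 / 46.375 = 737.61 BTU/h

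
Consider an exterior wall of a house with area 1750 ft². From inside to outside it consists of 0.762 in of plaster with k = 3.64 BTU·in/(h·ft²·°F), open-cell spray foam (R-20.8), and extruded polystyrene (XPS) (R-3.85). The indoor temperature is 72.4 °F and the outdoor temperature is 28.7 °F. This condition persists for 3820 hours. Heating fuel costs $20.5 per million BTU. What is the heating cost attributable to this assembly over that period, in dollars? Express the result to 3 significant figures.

241 dollars

0.762/3.64 = 0.2093
R_total = 0.2093 + 20.8 + 3.85 = 24.86 ft²·°F·h/BTU
Q = 1750 × (72.4 − 28.7) / 24.86 = 3076 BTU/h
E = 3076 × 3820 = 11750000 BTU
Cost = 11750000/10⁶ × 20.5 = $240.9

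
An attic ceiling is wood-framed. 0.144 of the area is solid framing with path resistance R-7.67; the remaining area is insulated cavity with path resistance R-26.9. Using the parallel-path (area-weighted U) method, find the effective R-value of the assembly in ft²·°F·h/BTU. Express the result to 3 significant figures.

19.8 ft²·°F·h/BTU

U_eff = 0.856/26.9 + 0.144/7.67 = 0.03182 + 0.01877 = 0.0506
R_eff = 1/U_eff = 19.76 ft²·°F·h/BTU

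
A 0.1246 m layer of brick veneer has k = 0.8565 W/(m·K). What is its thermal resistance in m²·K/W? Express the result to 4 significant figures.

R = L/k = 0.1246/0.8565 = 0.14548 m²·K/W

0.1455 m²·K/W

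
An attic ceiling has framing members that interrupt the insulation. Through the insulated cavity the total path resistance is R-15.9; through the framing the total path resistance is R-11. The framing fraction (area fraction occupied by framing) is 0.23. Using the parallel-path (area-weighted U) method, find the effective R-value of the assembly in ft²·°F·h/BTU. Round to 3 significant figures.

14.4 ft²·°F·h/BTU

U_eff = 0.77/15.9 + 0.23/11 = 0.04843 + 0.02091 = 0.06934
R_eff = 1/U_eff = 14.42 ft²·°F·h/BTU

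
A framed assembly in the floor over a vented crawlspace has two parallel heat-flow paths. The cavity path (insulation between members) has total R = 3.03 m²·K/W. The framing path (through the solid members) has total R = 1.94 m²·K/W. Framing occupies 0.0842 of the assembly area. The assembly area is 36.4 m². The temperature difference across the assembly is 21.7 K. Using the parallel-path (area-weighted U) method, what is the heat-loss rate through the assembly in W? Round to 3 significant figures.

273 W

U_eff = 0.9158/3.03 + 0.0842/1.94 = 0.3022 + 0.0434 = 0.3456
R_eff = 1/U_eff = 2.893 m²·K/W
Q = 36.4 × 21.7 / 2.893 = 273 W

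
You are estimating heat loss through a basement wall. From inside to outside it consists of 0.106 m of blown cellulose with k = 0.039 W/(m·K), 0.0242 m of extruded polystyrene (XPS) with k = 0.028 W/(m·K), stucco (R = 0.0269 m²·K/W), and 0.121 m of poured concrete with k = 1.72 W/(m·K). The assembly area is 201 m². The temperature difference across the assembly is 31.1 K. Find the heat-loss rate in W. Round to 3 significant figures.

1700 W

0.106/0.039 = 2.718
0.0242/0.028 = 0.8643
0.121/1.72 = 0.07035
R_total = 2.718 + 0.8643 + 0.0269 + 0.07035 = 3.679 m²·K/W
Q = A·ΔT/R = 201 × 31.1 / 3.679 = 1699 W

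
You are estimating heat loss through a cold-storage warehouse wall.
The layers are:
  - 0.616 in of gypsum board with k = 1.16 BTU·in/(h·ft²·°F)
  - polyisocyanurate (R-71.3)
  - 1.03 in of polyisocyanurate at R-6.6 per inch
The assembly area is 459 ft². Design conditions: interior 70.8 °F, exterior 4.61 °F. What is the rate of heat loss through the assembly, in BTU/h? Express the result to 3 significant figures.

386 BTU/h

0.616/1.16 = 0.531
1.03 × 6.6 = 6.798
R_total = 0.531 + 71.3 + 6.798 = 78.63 ft²·°F·h/BTU
Q = A·ΔT/R = 459 × (70.8 − 4.61) / 78.63 = 386.4 BTU/h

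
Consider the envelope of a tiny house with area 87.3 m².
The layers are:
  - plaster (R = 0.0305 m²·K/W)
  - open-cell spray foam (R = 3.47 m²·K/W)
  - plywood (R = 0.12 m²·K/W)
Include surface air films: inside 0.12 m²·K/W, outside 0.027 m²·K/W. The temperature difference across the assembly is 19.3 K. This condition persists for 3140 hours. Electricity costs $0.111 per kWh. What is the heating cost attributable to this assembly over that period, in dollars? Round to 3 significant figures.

156 dollars

R_total = 0.12 + 0.0305 + 3.47 + 0.12 + 0.027 = 3.768 m²·K/W
Q = 87.3 × 19.3 / 3.768 = 447.2 W
E = 447.2 W × 3140 h / 1000 = 1404 kWh
Cost = 1404 × 0.111 = $155.9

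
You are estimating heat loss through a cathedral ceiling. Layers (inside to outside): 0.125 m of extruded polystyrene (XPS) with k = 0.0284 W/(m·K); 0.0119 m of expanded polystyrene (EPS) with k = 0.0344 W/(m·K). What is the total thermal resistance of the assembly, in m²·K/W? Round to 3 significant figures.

4.75 m²·K/W

0.125/0.0284 = 4.401
0.0119/0.0344 = 0.3459
R_total = 4.401 + 0.3459 = 4.747 m²·K/W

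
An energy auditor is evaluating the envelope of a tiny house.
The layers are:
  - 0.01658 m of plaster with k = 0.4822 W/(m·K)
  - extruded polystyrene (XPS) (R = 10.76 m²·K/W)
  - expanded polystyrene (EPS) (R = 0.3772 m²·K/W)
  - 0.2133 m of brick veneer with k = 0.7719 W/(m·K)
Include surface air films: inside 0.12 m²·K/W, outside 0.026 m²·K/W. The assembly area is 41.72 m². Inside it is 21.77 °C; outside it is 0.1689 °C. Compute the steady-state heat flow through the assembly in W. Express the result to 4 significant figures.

77.73 W

0.01658/0.4822 = 0.034384
0.2133/0.7719 = 0.27633
R_total = 0.12 + 0.034384 + 10.76 + 0.3772 + 0.27633 + 0.026 = 11.594 m²·K/W
Q = A·ΔT/R = 41.72 × (21.77 − 0.1689) / 11.594 = 77.73 W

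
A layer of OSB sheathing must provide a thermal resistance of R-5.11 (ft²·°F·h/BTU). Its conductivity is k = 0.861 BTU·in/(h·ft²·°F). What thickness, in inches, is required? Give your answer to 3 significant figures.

4.40 in

L = R × k = 5.11 × 0.861 = 4.4 in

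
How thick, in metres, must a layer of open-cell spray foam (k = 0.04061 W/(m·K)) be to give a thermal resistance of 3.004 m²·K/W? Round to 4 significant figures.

L = R·k = 3.004 × 0.04061 = 0.12199 m

0.1220 m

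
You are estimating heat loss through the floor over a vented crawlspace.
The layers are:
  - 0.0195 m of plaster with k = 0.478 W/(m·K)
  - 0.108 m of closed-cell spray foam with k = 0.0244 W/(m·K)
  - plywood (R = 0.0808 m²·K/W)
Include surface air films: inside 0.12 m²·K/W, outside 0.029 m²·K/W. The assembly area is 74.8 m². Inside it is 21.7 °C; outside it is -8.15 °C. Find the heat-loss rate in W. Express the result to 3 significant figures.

475 W

0.0195/0.478 = 0.04079
0.108/0.0244 = 4.426
R_total = 0.12 + 0.04079 + 4.426 + 0.0808 + 0.029 = 4.697 m²·K/W
Q = A·ΔT/R = 74.8 × (21.7 − (-8.15)) / 4.697 = 475.4 W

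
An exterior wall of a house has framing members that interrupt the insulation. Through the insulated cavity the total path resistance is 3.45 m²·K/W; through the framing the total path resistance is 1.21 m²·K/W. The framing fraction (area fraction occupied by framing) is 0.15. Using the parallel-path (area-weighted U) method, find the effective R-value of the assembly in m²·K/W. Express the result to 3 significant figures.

2.70 m²·K/W

U_eff = 0.85/3.45 + 0.15/1.21 = 0.2464 + 0.124 = 0.3703
R_eff = 1/U_eff = 2.7 m²·K/W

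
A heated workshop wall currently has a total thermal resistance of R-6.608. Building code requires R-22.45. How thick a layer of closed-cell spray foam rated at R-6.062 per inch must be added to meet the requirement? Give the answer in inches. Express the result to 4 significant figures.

ΔR = 22.45 − 6.608 = 15.842 ft²·°F·h/BTU
L = ΔR / (R/in) = 15.842/6.062 = 2.6133 in

2.613 in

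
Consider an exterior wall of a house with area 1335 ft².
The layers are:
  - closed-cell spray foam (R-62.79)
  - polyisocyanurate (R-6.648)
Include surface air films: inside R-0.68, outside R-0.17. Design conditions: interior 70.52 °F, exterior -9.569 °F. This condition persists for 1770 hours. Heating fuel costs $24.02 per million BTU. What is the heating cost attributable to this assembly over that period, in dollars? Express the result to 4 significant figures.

R_total = 0.68 + 62.79 + 6.648 + 0.17 = 70.288 ft²·°F·h/BTU
Q = 1335 × (70.52 − (-9.569)) / 70.288 = 1521.2 BTU/h
E = 1521.2 × 1770 = 2692400 BTU
Cost = 2692400/10⁶ × 24.02 = $64.672

64.67 dollars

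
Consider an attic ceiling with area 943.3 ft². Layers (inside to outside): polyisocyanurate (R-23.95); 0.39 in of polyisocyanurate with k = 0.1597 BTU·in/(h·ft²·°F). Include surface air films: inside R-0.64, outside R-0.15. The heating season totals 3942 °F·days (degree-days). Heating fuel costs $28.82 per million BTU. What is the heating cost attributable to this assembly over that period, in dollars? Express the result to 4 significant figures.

94.62 dollars

0.39/0.1597 = 2.4421
R_total = 0.64 + 23.95 + 2.4421 + 0.15 = 27.182 ft²·°F·h/BTU
E = A × HDD × 24 / R = 943.3 × 3942 × 24 / 27.182 = 3283200 BTU
Cost = 3283200/10⁶ × 28.82 = $94.621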